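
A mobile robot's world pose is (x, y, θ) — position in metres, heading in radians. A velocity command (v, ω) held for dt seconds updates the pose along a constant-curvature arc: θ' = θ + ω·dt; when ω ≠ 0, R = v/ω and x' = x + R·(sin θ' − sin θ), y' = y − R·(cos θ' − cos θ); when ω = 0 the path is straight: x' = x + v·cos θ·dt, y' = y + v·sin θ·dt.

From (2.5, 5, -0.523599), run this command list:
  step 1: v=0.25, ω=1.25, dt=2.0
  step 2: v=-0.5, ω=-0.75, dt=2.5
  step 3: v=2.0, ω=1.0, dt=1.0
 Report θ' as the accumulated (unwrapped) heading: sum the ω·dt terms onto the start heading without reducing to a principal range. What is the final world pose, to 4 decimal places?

(3.8199, 5.4109, 1.1014)

step 1: θ'=1.9764 (R=0.2000) → pose (2.7838, 5.2521, 1.9764)
step 2: θ'=0.1014 (R=0.6667) → pose (2.2387, 4.3258, 0.1014)
step 3: θ'=1.1014 (R=2.0000) → pose (3.8199, 5.4109, 1.1014)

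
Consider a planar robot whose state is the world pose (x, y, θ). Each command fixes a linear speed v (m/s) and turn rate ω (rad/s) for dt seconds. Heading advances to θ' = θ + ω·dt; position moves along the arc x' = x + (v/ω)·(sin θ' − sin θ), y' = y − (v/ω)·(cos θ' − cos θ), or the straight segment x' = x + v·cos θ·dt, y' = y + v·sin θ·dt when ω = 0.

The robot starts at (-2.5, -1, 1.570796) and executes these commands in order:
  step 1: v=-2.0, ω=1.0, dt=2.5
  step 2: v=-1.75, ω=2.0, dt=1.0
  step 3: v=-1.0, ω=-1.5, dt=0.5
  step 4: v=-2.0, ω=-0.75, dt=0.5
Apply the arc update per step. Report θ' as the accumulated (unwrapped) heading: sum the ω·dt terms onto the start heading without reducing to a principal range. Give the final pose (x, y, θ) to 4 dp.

(-0.2270, 0.3601, 4.9458)

step 1: θ'=4.0708 (R=-2.0000) → pose (1.1023, -2.1969, 4.0708)
step 2: θ'=6.0708 (R=-0.8750) → pose (0.5857, -0.8179, 6.0708)
step 3: θ'=5.3208 (R=0.6667) → pose (0.1792, -0.5473, 5.3208)
step 4: θ'=4.9458 (R=2.6667) → pose (-0.2270, 0.3601, 4.9458)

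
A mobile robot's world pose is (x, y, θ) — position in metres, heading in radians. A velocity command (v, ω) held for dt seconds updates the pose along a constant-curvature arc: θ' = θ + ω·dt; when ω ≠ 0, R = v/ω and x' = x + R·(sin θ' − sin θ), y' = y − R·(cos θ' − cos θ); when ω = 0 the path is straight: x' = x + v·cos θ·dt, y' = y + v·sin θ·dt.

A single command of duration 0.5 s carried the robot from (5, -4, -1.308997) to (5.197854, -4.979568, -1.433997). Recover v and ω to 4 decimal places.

v = 2.0000, ω = -0.2500

Δθ = -1.433997 − -1.308997 = -0.125000
ω = Δθ/dt = -0.125000/0.5 = -0.2500
R = −Δy/(cos θ' − cos θ) = -8.0000
v = R·ω = -8.0000·-0.2500 = 2.0000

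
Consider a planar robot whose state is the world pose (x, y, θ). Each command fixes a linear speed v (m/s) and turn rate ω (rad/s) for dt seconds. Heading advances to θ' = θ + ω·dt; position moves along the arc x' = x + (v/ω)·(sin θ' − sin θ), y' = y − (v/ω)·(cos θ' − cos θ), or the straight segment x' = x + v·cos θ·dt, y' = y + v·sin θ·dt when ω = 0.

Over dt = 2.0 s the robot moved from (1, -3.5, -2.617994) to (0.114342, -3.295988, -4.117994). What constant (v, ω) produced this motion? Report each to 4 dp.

Δθ = -4.117994 − -2.617994 = -1.500000
ω = Δθ/dt = -1.500000/2.0 = -0.7500
R = Δx/(sin θ' − sin θ) = -0.6667
v = R·ω = -0.6667·-0.7500 = 0.5000

v = 0.5000, ω = -0.7500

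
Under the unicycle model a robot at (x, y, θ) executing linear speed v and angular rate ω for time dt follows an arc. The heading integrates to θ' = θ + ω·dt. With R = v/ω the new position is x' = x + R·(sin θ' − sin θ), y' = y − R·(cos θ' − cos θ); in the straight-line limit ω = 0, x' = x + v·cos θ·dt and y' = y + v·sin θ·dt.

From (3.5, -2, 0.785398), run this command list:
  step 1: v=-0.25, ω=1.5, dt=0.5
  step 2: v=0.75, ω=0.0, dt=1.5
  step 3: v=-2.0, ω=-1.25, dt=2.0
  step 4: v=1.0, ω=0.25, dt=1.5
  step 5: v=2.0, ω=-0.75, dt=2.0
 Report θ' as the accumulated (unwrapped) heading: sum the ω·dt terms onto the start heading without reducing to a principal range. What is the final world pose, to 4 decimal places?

step 1: θ'=1.5354 (R=-0.1667) → pose (3.4513, -2.1120, 1.5354)
step 2: θ'=1.5354 (straight) → pose (3.4911, -0.9877, 1.5354)
step 3: θ'=-0.9646 (R=1.6000) → pose (0.5772, -1.8426, -0.9646)
step 4: θ'=-0.5896 (R=4.0000) → pose (1.6404, -2.8883, -0.5896)
step 5: θ'=-2.0896 (R=-2.6667) → pose (2.4734, -6.4270, -2.0896)

(2.4734, -6.4270, -2.0896)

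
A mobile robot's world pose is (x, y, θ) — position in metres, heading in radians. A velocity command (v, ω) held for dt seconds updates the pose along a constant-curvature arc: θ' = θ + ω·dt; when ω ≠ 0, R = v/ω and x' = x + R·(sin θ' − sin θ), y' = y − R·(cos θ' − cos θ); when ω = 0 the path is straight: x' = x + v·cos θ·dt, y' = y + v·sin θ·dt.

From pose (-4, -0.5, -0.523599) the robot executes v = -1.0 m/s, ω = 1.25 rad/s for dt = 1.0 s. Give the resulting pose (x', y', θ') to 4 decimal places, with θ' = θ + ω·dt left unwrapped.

θ' = -0.5236 + 1.25·1.0 = 0.7264
R = v/ω = -1.0/1.25 = -0.8000
x' = -4 + -0.8000·(sin 0.7264 − sin -0.5236) = -4.9313
y' = -0.5 − -0.8000·(cos 0.7264 − cos -0.5236) = -0.5948

(-4.9313, -0.5948, 0.7264)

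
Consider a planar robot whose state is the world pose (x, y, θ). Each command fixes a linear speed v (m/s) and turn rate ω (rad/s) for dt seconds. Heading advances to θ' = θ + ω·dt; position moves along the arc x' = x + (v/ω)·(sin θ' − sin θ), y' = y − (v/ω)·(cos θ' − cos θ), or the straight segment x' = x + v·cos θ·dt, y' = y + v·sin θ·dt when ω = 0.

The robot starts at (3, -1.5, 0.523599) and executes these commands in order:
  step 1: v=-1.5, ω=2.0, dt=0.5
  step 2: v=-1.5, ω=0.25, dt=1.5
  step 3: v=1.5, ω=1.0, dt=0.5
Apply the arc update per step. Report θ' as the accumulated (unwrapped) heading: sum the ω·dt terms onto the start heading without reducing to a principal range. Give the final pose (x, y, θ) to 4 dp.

(2.5333, -3.7073, 2.3986)

step 1: θ'=1.5236 (R=-0.7500) → pose (2.6258, -2.1141, 1.5236)
step 2: θ'=1.8986 (R=-6.0000) → pose (2.9386, -4.3290, 1.8986)
step 3: θ'=2.3986 (R=1.5000) → pose (2.5333, -3.7073, 2.3986)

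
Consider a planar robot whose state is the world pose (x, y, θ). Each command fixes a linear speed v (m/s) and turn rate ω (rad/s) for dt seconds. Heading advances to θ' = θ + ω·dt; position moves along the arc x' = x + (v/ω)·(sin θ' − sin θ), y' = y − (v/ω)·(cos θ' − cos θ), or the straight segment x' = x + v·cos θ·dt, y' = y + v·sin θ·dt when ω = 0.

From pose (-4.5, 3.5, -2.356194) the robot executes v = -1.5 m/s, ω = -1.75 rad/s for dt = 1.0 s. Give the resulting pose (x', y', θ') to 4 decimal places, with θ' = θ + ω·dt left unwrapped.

θ' = -2.3562 + -1.75·1.0 = -4.1062
R = v/ω = -1.5/-1.75 = 0.8571
x' = -4.5 + 0.8571·(sin -4.1062 − sin -2.3562) = -3.1895
y' = 3.5 − 0.8571·(cos -4.1062 − cos -2.3562) = 3.3823

(-3.1895, 3.3823, -4.1062)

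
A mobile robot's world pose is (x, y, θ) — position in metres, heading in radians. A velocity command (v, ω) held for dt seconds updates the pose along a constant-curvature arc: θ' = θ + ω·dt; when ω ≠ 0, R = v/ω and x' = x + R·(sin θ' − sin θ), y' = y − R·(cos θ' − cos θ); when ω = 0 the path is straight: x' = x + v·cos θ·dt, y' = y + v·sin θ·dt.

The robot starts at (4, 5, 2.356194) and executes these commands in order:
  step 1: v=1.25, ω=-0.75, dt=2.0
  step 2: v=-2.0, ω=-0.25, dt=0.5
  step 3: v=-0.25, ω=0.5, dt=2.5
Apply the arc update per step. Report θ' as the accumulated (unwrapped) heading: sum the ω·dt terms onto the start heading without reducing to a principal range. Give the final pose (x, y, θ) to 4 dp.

step 1: θ'=0.8562 (R=-1.6667) → pose (3.9196, 7.2707, 0.8562)
step 2: θ'=0.7312 (R=8.0000) → pose (3.2188, 6.5582, 0.7312)
step 3: θ'=1.9812 (R=-0.5000) → pose (3.0942, 5.9865, 1.9812)

(3.0942, 5.9865, 1.9812)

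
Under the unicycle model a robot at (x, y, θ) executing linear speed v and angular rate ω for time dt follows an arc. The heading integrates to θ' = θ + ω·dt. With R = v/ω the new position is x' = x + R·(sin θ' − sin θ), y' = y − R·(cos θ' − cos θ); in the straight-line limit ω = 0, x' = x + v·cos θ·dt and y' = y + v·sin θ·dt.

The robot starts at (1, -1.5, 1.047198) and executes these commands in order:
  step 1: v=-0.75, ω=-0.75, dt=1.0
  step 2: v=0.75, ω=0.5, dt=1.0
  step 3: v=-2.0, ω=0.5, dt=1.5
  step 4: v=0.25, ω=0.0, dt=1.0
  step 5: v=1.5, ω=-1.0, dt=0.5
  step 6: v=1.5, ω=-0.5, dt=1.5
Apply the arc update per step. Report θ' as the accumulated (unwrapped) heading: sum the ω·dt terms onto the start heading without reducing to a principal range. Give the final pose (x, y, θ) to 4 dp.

(1.8494, -1.9374, 0.2972)

step 1: θ'=0.2972 (R=1.0000) → pose (0.4268, -1.9562, 0.2972)
step 2: θ'=0.7972 (R=1.5000) → pose (1.0607, -1.5700, 0.7972)
step 3: θ'=1.5472 (R=-4.0000) → pose (-0.0766, -4.2705, 1.5472)
step 4: θ'=1.5472 (straight) → pose (-0.0707, -4.0205, 1.5472)
step 5: θ'=1.0472 (R=-1.5000) → pose (0.1298, -3.3059, 1.0472)
step 6: θ'=0.2972 (R=-3.0000) → pose (1.8494, -1.9374, 0.2972)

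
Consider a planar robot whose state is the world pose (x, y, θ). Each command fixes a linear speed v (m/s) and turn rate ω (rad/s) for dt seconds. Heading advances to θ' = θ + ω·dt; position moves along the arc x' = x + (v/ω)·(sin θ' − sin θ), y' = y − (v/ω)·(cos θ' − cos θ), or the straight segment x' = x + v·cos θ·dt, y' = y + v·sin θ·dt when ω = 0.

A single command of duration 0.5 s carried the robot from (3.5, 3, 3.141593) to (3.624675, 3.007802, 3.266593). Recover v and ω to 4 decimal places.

Δθ = 3.266593 − 3.141593 = 0.125000
ω = Δθ/dt = 0.125000/0.5 = 0.2500
R = Δx/(sin θ' − sin θ) = -1.0000
v = R·ω = -1.0000·0.2500 = -0.2500

v = -0.2500, ω = 0.2500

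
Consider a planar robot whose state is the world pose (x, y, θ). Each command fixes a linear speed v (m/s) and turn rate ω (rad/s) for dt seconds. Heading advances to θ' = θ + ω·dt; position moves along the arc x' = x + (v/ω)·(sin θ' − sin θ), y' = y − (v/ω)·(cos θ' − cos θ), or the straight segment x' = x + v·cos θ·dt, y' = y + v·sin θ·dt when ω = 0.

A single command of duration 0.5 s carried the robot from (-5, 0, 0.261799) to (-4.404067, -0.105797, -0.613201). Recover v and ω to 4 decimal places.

v = 1.2500, ω = -1.7500

Δθ = -0.613201 − 0.261799 = -0.875000
ω = Δθ/dt = -0.875000/0.5 = -1.7500
R = Δx/(sin θ' − sin θ) = -0.7143
v = R·ω = -0.7143·-1.7500 = 1.2500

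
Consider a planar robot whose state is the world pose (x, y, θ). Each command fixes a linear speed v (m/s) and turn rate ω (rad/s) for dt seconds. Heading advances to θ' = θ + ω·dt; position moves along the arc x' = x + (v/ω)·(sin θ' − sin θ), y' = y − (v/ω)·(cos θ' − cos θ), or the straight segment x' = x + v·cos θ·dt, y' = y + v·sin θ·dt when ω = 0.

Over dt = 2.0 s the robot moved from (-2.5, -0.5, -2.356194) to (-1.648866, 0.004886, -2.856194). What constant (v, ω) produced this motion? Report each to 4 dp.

v = -0.5000, ω = -0.2500

Δθ = -2.856194 − -2.356194 = -0.500000
ω = Δθ/dt = -0.500000/2.0 = -0.2500
R = Δx/(sin θ' − sin θ) = 2.0000
v = R·ω = 2.0000·-0.2500 = -0.5000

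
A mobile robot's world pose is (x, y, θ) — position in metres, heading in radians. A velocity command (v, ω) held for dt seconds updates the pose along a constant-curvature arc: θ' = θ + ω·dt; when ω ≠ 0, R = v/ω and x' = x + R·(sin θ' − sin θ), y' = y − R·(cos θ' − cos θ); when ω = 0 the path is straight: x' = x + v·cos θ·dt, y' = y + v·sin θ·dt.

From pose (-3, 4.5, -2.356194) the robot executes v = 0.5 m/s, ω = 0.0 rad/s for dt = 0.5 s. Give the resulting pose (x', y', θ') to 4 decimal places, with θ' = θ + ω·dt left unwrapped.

θ' = -2.3562 + 0.0·0.5 = -2.3562
ω = 0 → straight: x' = -3 + 0.5·cos(-2.3562)·0.5 = -3.1768
y' = 4.5 + 0.5·sin(-2.3562)·0.5 = 4.3232

(-3.1768, 4.3232, -2.3562)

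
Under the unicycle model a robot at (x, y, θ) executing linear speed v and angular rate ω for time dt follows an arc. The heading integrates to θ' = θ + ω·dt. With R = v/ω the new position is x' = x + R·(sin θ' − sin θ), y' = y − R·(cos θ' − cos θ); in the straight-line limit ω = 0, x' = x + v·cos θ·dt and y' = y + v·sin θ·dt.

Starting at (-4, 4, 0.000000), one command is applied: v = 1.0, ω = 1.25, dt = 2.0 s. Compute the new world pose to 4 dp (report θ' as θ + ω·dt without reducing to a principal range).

(-3.5212, 5.4409, 2.5000)

θ' = 0.0000 + 1.25·2.0 = 2.5000
R = v/ω = 1.0/1.25 = 0.8000
x' = -4 + 0.8000·(sin 2.5000 − sin 0.0000) = -3.5212
y' = 4 − 0.8000·(cos 2.5000 − cos 0.0000) = 5.4409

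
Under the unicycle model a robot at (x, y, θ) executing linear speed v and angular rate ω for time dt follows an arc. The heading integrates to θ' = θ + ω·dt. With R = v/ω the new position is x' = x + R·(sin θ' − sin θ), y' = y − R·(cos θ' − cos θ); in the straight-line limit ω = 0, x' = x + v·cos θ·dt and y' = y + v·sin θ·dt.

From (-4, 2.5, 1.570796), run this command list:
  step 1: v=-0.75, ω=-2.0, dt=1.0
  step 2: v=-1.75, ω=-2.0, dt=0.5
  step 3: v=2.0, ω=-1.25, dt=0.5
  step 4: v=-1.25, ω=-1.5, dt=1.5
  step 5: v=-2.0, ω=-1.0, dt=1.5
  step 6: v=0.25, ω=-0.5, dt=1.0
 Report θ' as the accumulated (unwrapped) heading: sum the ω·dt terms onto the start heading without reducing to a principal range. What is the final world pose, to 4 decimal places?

(-4.3708, -0.7075, -6.3042)

step 1: θ'=-0.4292 (R=0.3750) → pose (-4.5311, 2.1590, -0.4292)
step 2: θ'=-1.4292 (R=0.8750) → pose (-5.0332, 2.8312, -1.4292)
step 3: θ'=-2.0542 (R=-1.6000) → pose (-5.2005, 1.8617, -2.0542)
step 4: θ'=-4.3042 (R=0.8333) → pose (-3.6978, 1.8052, -4.3042)
step 5: θ'=-5.8042 (R=2.0000) → pose (-4.6117, -0.7637, -5.8042)
step 6: θ'=-6.3042 (R=-0.5000) → pose (-4.3708, -0.7075, -6.3042)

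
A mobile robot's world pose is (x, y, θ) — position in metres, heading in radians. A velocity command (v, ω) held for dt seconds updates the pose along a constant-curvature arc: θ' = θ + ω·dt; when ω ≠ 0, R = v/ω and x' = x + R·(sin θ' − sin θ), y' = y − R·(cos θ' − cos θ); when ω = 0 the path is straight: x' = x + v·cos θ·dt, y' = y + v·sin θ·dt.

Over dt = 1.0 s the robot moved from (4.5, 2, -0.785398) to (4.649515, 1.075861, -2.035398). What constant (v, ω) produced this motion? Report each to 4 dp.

Δθ = -2.035398 − -0.785398 = -1.250000
ω = Δθ/dt = -1.250000/1.0 = -1.2500
R = −Δy/(cos θ' − cos θ) = -0.8000
v = R·ω = -0.8000·-1.2500 = 1.0000

v = 1.0000, ω = -1.2500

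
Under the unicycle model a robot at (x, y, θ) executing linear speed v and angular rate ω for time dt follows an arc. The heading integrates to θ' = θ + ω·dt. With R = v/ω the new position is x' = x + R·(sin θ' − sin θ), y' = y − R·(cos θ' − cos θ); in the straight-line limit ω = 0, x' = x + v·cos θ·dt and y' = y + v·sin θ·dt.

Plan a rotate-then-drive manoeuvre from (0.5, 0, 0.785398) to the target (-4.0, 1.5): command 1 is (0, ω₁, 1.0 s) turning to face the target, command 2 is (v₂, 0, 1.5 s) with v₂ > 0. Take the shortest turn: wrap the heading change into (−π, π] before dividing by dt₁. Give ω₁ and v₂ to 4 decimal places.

ω₁ = 2.0344, v₂ = 3.1623

heading to target = atan2(1.5−0, -4−0.5) = 2.8198
Δθ = wrap(2.8198 − 0.7854) = 2.0344; ω₁ = Δθ/dt₁ = 2.0344
distance = √((-4−0.5)² + (1.5−0)²) = 4.7434; v₂ = distance/dt₂ = 3.1623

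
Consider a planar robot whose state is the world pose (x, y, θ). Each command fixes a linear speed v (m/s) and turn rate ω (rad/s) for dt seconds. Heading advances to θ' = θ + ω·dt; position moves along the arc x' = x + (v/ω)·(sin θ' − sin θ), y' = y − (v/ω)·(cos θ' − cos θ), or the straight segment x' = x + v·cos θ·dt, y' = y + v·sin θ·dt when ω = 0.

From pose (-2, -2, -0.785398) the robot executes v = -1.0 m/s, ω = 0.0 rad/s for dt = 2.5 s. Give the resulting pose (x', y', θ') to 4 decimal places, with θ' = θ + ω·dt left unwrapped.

θ' = -0.7854 + 0.0·2.5 = -0.7854
ω = 0 → straight: x' = -2 + -1.0·cos(-0.7854)·2.5 = -3.7678
y' = -2 + -1.0·sin(-0.7854)·2.5 = -0.2322

(-3.7678, -0.2322, -0.7854)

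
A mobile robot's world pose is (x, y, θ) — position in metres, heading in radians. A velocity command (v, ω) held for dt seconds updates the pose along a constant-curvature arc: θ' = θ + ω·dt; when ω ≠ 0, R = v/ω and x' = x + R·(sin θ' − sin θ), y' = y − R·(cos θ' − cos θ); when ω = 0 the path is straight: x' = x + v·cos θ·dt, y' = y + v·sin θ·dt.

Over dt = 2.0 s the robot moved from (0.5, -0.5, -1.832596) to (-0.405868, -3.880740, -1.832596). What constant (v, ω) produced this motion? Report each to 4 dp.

v = 1.7500, ω = 0.0000

Δθ = -1.832596 − -1.832596 = 0.000000
ω = Δθ/dt = 0.000000/2.0 = 0.0000
ω = 0 → v = (Δx·cos θ + Δy·sin θ)/dt = 1.7500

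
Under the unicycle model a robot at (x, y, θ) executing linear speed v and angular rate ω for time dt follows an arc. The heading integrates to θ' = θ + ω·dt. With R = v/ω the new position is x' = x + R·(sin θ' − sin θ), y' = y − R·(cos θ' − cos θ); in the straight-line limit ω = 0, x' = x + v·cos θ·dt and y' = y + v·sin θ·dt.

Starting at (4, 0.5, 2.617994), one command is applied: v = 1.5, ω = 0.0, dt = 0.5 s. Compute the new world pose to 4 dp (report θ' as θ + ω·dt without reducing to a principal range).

θ' = 2.6180 + 0.0·0.5 = 2.6180
ω = 0 → straight: x' = 4 + 1.5·cos(2.6180)·0.5 = 3.3505
y' = 0.5 + 1.5·sin(2.6180)·0.5 = 0.8750

(3.3505, 0.8750, 2.6180)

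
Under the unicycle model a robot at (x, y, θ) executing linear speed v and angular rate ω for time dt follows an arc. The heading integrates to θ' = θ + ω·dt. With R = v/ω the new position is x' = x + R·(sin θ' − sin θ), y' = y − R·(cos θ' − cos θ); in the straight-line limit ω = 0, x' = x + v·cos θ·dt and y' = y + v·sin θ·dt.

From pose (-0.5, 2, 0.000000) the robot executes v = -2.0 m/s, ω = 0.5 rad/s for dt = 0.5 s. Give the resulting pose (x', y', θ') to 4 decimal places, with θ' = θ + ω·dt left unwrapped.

(-1.4896, 1.8756, 0.2500)

θ' = 0.0000 + 0.5·0.5 = 0.2500
R = v/ω = -2.0/0.5 = -4.0000
x' = -0.5 + -4.0000·(sin 0.2500 − sin 0.0000) = -1.4896
y' = 2 − -4.0000·(cos 0.2500 − cos 0.0000) = 1.8756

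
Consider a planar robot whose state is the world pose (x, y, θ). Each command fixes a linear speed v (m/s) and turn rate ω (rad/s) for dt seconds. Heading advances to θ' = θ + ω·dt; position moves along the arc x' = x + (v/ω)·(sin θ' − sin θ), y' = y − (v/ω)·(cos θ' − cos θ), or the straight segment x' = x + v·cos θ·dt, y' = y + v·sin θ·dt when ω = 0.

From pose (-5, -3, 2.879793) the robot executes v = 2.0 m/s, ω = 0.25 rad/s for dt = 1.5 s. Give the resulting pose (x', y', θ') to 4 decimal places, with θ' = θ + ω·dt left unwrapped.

θ' = 2.8798 + 0.25·1.5 = 3.2548
R = v/ω = 2.0/0.25 = 8.0000
x' = -5 + 8.0000·(sin 3.2548 − sin 2.8798) = -7.9742
y' = -3 − 8.0000·(cos 3.2548 − cos 2.8798) = -2.7786

(-7.9742, -2.7786, 3.2548)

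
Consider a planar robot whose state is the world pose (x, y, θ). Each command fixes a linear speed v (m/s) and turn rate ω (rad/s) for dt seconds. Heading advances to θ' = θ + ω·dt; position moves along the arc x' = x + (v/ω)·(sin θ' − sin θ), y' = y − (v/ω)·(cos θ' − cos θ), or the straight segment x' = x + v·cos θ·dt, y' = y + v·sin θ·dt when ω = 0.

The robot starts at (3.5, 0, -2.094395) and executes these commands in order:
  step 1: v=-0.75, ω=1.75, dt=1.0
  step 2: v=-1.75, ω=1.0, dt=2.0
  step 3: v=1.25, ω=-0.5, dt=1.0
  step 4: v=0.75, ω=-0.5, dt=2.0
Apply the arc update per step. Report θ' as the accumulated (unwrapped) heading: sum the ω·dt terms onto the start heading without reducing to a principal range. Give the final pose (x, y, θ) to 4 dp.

(2.2825, 0.9192, 0.1556)

step 1: θ'=-0.3444 (R=-0.4286) → pose (3.2735, 0.6177, -0.3444)
step 2: θ'=1.6556 (R=-1.7500) → pose (0.9390, -1.1778, 1.6556)
step 3: θ'=1.1556 (R=-2.5000) → pose (1.1424, 0.0424, 1.1556)
step 4: θ'=0.1556 (R=-1.5000) → pose (2.2825, 0.9192, 0.1556)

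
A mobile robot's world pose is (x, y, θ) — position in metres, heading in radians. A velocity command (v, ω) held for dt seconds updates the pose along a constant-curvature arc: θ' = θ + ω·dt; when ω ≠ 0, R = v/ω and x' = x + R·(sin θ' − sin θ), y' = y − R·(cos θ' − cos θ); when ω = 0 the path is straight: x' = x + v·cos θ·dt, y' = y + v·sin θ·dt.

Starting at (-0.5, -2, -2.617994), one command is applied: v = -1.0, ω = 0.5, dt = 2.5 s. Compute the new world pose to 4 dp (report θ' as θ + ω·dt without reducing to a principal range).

(0.4590, 0.1349, -1.3680)

θ' = -2.6180 + 0.5·2.5 = -1.3680
R = v/ω = -1.0/0.5 = -2.0000
x' = -0.5 + -2.0000·(sin -1.3680 − sin -2.6180) = 0.4590
y' = -2 − -2.0000·(cos -1.3680 − cos -2.6180) = 0.1349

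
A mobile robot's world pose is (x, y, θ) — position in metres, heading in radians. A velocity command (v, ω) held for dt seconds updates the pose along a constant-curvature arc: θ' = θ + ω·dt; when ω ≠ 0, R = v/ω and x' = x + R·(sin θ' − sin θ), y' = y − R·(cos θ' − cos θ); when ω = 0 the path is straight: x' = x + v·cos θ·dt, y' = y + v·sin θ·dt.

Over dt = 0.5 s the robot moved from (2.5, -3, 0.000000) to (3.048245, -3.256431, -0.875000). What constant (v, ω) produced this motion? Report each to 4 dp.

Δθ = -0.875000 − 0.000000 = -0.875000
ω = Δθ/dt = -0.875000/0.5 = -1.7500
R = Δx/(sin θ' − sin θ) = -0.7143
v = R·ω = -0.7143·-1.7500 = 1.2500

v = 1.2500, ω = -1.7500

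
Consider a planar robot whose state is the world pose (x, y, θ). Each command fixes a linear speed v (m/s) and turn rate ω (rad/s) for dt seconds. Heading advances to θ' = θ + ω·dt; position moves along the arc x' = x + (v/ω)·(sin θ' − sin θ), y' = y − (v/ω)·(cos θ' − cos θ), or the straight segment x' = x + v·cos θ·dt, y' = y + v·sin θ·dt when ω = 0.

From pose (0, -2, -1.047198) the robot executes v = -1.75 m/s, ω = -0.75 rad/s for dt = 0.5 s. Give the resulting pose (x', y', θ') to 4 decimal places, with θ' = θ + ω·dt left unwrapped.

(-0.2869, -1.1788, -1.4222)

θ' = -1.0472 + -0.75·0.5 = -1.4222
R = v/ω = -1.75/-0.75 = 2.3333
x' = 0 + 2.3333·(sin -1.4222 − sin -1.0472) = -0.2869
y' = -2 − 2.3333·(cos -1.4222 − cos -1.0472) = -1.1788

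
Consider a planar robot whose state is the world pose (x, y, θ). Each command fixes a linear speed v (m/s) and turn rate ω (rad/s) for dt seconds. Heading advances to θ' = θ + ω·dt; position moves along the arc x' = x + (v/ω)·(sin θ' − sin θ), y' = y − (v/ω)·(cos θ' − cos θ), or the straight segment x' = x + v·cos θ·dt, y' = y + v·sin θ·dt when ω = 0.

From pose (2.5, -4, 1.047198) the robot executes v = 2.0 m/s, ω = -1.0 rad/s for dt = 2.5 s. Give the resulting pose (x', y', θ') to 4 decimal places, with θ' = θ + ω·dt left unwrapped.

(6.2181, -4.7646, -1.4528)

θ' = 1.0472 + -1.0·2.5 = -1.4528
R = v/ω = 2.0/-1.0 = -2.0000
x' = 2.5 + -2.0000·(sin -1.4528 − sin 1.0472) = 6.2181
y' = -4 − -2.0000·(cos -1.4528 − cos 1.0472) = -4.7646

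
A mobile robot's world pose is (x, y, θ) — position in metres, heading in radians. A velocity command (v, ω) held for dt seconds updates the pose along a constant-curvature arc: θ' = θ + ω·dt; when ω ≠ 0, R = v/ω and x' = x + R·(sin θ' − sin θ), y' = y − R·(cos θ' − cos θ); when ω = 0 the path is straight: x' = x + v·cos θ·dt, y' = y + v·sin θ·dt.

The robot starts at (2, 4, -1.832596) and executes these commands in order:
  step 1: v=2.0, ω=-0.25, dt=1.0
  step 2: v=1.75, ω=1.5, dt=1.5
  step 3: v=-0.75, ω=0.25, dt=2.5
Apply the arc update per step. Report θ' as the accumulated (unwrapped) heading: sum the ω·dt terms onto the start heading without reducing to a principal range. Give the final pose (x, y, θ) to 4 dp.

(0.8228, -0.4208, 0.7924)

step 1: θ'=-2.0826 (R=-8.0000) → pose (1.2475, 2.1526, -2.0826)
step 2: θ'=0.1674 (R=1.1667) → pose (2.4591, 0.4308, 0.1674)
step 3: θ'=0.7924 (R=-3.0000) → pose (0.8228, -0.4208, 0.7924)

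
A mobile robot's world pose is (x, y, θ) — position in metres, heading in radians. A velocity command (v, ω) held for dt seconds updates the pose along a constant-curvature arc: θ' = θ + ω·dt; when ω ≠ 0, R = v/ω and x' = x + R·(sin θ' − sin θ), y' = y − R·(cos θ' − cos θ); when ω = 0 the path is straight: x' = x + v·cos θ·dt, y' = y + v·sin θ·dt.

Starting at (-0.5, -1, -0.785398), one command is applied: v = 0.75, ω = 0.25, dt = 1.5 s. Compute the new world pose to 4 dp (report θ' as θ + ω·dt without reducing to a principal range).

θ' = -0.7854 + 0.25·1.5 = -0.4104
R = v/ω = 0.75/0.25 = 3.0000
x' = -0.5 + 3.0000·(sin -0.4104 − sin -0.7854) = 0.4244
y' = -1 − 3.0000·(cos -0.4104 − cos -0.7854) = -1.6296

(0.4244, -1.6296, -0.4104)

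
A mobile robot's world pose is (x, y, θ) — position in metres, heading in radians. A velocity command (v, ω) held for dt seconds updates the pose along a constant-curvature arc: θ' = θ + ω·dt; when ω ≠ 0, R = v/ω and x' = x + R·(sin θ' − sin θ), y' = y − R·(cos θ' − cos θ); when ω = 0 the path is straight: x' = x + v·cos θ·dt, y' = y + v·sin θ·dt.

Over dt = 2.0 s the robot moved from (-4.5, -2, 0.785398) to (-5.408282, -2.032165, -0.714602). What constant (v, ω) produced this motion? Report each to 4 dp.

Δθ = -0.714602 − 0.785398 = -1.500000
ω = Δθ/dt = -1.500000/2.0 = -0.7500
R = Δx/(sin θ' − sin θ) = 0.6667
v = R·ω = 0.6667·-0.7500 = -0.5000

v = -0.5000, ω = -0.7500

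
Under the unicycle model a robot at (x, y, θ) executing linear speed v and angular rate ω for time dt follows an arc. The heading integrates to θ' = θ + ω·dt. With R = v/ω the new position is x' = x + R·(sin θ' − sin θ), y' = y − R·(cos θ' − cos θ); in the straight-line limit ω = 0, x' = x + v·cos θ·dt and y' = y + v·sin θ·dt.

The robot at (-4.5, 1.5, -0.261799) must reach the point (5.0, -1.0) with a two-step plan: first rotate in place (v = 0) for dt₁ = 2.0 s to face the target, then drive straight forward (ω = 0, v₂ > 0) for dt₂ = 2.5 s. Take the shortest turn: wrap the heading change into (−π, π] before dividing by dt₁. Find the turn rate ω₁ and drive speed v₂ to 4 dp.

heading to target = atan2(-1−1.5, 5−-4.5) = -0.2573
Δθ = wrap(-0.2573 − -0.2618) = 0.0045; ω₁ = Δθ/dt₁ = 0.0022
distance = √((5−-4.5)² + (-1−1.5)²) = 9.8234; v₂ = distance/dt₂ = 3.9294

ω₁ = 0.0022, v₂ = 3.9294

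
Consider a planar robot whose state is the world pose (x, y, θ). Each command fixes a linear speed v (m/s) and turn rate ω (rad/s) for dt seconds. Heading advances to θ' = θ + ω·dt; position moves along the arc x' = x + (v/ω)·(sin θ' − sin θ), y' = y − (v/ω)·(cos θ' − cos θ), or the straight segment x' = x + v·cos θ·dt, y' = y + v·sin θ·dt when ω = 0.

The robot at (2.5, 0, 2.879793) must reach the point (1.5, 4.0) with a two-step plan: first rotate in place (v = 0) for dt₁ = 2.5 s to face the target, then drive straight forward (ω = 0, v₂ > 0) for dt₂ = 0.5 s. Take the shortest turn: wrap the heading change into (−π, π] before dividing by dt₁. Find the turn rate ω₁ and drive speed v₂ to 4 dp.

heading to target = atan2(4−0, 1.5−2.5) = 1.8158
Δθ = wrap(1.8158 − 2.8798) = -1.0640; ω₁ = Δθ/dt₁ = -0.4256
distance = √((1.5−2.5)² + (4−0)²) = 4.1231; v₂ = distance/dt₂ = 8.2462

ω₁ = -0.4256, v₂ = 8.2462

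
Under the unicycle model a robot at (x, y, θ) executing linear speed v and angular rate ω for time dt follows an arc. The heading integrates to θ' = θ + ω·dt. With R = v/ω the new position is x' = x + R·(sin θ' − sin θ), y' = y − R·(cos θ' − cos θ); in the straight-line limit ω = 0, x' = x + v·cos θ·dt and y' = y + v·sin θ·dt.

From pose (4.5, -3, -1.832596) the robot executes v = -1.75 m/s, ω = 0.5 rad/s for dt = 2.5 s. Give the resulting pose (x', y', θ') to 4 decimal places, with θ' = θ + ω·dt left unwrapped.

(3.0449, 0.8285, -0.5826)

θ' = -1.8326 + 0.5·2.5 = -0.5826
R = v/ω = -1.75/0.5 = -3.5000
x' = 4.5 + -3.5000·(sin -0.5826 − sin -1.8326) = 3.0449
y' = -3 − -3.5000·(cos -0.5826 − cos -1.8326) = 0.8285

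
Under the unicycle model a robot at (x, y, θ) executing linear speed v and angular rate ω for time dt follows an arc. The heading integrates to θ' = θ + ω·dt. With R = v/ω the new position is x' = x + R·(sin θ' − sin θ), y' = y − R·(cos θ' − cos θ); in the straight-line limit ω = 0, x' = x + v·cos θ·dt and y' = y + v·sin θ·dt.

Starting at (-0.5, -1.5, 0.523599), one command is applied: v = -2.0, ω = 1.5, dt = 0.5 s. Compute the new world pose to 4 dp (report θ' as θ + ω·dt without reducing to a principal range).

(-1.1082, -2.2642, 1.2736)

θ' = 0.5236 + 1.5·0.5 = 1.2736
R = v/ω = -2.0/1.5 = -1.3333
x' = -0.5 + -1.3333·(sin 1.2736 − sin 0.5236) = -1.1082
y' = -1.5 − -1.3333·(cos 1.2736 − cos 0.5236) = -2.2642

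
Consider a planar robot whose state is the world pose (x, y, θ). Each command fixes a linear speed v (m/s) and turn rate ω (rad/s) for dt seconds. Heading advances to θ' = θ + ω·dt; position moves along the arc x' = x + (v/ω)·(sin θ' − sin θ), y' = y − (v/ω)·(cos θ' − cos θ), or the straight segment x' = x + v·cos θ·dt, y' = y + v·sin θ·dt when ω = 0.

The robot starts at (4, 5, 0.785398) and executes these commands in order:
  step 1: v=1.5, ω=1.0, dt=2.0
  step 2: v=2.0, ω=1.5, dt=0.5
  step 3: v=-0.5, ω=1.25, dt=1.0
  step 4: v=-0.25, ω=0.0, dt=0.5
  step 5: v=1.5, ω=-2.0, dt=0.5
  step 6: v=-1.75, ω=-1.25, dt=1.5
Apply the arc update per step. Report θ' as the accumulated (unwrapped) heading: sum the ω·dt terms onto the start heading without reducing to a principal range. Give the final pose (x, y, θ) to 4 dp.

(4.5847, 6.6634, 1.9104)

step 1: θ'=2.7854 (R=1.5000) → pose (3.4624, 7.4665, 2.7854)
step 2: θ'=3.5354 (R=1.3333) → pose (2.4859, 7.4481, 3.5354)
step 3: θ'=4.7854 (R=-0.4000) → pose (2.7313, 7.8467, 4.7854)
step 4: θ'=4.7854 (straight) → pose (2.7222, 7.9714, 4.7854)
step 5: θ'=3.7854 (R=-0.7500) → pose (2.4244, 7.3168, 3.7854)
step 6: θ'=1.9104 (R=1.4000) → pose (4.5847, 6.6634, 1.9104)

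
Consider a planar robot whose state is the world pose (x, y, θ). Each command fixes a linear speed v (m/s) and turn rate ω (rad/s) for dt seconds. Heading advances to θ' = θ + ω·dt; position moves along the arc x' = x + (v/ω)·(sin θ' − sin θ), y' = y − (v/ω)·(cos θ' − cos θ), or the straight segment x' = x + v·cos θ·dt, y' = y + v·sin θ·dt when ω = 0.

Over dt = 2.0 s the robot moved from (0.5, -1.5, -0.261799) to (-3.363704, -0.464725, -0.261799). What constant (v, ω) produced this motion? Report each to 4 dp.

v = -2.0000, ω = 0.0000

Δθ = -0.261799 − -0.261799 = 0.000000
ω = Δθ/dt = 0.000000/2.0 = 0.0000
ω = 0 → v = (Δx·cos θ + Δy·sin θ)/dt = -2.0000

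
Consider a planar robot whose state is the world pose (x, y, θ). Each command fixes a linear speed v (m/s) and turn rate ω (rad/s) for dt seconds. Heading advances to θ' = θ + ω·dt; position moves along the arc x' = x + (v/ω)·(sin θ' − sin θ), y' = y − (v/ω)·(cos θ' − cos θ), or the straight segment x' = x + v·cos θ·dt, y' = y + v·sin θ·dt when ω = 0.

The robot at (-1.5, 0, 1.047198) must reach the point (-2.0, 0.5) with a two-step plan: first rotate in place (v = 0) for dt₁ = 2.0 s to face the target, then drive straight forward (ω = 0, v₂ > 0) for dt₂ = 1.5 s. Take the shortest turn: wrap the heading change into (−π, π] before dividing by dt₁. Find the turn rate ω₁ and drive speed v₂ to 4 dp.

ω₁ = 0.6545, v₂ = 0.4714

heading to target = atan2(0.5−0, -2−-1.5) = 2.3562
Δθ = wrap(2.3562 − 1.0472) = 1.3090; ω₁ = Δθ/dt₁ = 0.6545
distance = √((-2−-1.5)² + (0.5−0)²) = 0.7071; v₂ = distance/dt₂ = 0.4714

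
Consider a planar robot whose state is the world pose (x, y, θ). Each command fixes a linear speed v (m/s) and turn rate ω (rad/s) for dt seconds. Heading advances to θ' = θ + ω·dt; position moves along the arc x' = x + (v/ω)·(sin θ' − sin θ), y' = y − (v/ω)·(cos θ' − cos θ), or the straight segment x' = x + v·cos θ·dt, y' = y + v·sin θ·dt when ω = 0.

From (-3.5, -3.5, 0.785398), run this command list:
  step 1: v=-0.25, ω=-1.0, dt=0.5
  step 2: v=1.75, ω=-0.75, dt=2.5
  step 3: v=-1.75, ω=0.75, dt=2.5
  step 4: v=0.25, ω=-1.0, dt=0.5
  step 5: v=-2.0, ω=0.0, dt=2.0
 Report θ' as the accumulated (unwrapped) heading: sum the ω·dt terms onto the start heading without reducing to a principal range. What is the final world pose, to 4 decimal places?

step 1: θ'=0.2854 (R=0.2500) → pose (-3.6064, -3.5631, 0.2854)
step 2: θ'=-1.5896 (R=-2.3333) → pose (-0.6165, -5.8459, -1.5896)
step 3: θ'=0.2854 (R=-2.3333) → pose (-3.6064, -3.5631, 0.2854)
step 4: θ'=-0.2146 (R=-0.2500) → pose (-3.4828, -3.5587, -0.2146)
step 5: θ'=-0.2146 (straight) → pose (-7.3910, -2.7069, -0.2146)

(-7.3910, -2.7069, -0.2146)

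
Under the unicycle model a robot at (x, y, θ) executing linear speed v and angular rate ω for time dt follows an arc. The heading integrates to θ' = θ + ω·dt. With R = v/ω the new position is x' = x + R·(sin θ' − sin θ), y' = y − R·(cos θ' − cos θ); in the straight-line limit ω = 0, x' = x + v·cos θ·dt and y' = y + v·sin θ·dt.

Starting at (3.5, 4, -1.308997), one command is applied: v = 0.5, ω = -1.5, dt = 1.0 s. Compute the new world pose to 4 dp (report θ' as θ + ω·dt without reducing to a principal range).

θ' = -1.3090 + -1.5·1.0 = -2.8090
R = v/ω = 0.5/-1.5 = -0.3333
x' = 3.5 + -0.3333·(sin -2.8090 − sin -1.3090) = 3.2869
y' = 4 − -0.3333·(cos -2.8090 − cos -1.3090) = 3.5987

(3.2869, 3.5987, -2.8090)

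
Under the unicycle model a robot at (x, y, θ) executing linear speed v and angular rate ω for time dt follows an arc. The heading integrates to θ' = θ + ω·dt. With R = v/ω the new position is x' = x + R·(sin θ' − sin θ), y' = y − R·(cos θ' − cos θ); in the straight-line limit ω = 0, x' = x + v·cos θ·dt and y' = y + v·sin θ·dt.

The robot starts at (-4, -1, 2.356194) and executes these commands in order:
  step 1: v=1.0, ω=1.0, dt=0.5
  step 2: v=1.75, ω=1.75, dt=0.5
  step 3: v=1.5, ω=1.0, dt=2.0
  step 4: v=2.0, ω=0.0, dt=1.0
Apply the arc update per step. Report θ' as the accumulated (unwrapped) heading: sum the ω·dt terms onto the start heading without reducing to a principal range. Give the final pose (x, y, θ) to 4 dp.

(-3.5127, -4.4487, 5.7312)

step 1: θ'=2.8562 (R=1.0000) → pose (-4.4256, -0.7476, 2.8562)
step 2: θ'=3.7312 (R=1.0000) → pose (-5.2631, -0.8759, 3.7312)
step 3: θ'=5.7312 (R=1.5000) → pose (-5.2157, -3.3999, 5.7312)
step 4: θ'=5.7312 (straight) → pose (-3.5127, -4.4487, 5.7312)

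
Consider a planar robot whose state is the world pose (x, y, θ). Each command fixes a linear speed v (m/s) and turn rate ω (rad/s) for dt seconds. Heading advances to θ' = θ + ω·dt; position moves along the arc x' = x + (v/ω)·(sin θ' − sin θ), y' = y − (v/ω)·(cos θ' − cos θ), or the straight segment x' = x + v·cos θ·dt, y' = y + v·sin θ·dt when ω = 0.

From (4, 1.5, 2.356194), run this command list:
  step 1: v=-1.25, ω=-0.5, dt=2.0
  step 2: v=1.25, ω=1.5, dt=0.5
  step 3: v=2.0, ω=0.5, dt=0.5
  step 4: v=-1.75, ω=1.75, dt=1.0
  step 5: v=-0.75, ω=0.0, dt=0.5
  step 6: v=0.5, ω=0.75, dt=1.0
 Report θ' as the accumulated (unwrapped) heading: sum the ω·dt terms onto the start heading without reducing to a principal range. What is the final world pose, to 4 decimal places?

(5.5962, 0.5603, 4.8562)

step 1: θ'=1.3562 (R=2.5000) → pose (4.6749, -0.8002, 1.3562)
step 2: θ'=2.1062 (R=0.8333) → pose (4.5774, -0.1975, 2.1062)
step 3: θ'=2.3562 (R=4.0000) → pose (3.9656, 0.5901, 2.3562)
step 4: θ'=4.1062 (R=-1.0000) → pose (5.4945, 0.7275, 4.1062)
step 5: θ'=4.1062 (straight) → pose (5.7081, 1.0357, 4.1062)
step 6: θ'=4.8562 (R=0.6667) → pose (5.5962, 0.5603, 4.8562)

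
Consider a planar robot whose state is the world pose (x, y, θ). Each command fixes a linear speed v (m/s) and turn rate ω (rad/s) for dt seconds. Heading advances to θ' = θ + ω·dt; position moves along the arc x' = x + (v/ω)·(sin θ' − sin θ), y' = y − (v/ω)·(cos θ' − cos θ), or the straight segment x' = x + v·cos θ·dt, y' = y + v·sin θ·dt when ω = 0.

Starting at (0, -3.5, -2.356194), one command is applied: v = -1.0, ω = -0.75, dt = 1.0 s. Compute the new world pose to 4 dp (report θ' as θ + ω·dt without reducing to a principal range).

θ' = -2.3562 + -0.75·1.0 = -3.1062
R = v/ω = -1.0/-0.75 = 1.3333
x' = 0 + 1.3333·(sin -3.1062 − sin -2.3562) = 0.8956
y' = -3.5 − 1.3333·(cos -3.1062 − cos -2.3562) = -3.1103

(0.8956, -3.1103, -3.1062)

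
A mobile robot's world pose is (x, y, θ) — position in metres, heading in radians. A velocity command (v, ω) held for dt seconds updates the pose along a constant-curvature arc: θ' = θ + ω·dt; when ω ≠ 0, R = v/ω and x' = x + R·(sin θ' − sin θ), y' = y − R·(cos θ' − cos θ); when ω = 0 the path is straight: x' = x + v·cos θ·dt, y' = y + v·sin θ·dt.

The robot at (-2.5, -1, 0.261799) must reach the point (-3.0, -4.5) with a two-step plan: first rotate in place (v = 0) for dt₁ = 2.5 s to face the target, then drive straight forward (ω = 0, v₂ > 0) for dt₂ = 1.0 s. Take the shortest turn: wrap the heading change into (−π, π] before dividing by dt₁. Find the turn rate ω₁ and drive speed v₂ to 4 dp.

ω₁ = -0.7898, v₂ = 3.5355

heading to target = atan2(-4.5−-1, -3−-2.5) = -1.7127
Δθ = wrap(-1.7127 − 0.2618) = -1.9745; ω₁ = Δθ/dt₁ = -0.7898
distance = √((-3−-2.5)² + (-4.5−-1)²) = 3.5355; v₂ = distance/dt₂ = 3.5355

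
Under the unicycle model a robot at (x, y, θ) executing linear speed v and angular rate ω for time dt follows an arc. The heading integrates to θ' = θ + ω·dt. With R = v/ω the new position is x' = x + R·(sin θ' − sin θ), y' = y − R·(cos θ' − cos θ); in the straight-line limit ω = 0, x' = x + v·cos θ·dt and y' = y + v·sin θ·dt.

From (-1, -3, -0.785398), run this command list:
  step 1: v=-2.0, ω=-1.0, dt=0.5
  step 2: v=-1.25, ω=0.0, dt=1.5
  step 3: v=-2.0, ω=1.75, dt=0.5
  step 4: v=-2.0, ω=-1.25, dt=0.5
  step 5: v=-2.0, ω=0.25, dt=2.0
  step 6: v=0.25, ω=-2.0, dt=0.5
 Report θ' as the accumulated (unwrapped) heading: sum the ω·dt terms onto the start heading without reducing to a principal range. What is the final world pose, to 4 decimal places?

(-6.1491, 3.7233, -1.5354)

step 1: θ'=-1.2854 (R=2.0000) → pose (-1.5049, -2.1489, -1.2854)
step 2: θ'=-1.2854 (straight) → pose (-2.0328, -0.3497, -1.2854)
step 3: θ'=-0.4104 (R=-1.1429) → pose (-2.6734, 0.3765, -0.4104)
step 4: θ'=-1.0354 (R=1.6000) → pose (-3.4112, 1.0273, -1.0354)
step 5: θ'=-0.5354 (R=-8.0000) → pose (-6.2102, 3.8264, -0.5354)
step 6: θ'=-1.5354 (R=-0.1250) → pose (-6.1491, 3.7233, -1.5354)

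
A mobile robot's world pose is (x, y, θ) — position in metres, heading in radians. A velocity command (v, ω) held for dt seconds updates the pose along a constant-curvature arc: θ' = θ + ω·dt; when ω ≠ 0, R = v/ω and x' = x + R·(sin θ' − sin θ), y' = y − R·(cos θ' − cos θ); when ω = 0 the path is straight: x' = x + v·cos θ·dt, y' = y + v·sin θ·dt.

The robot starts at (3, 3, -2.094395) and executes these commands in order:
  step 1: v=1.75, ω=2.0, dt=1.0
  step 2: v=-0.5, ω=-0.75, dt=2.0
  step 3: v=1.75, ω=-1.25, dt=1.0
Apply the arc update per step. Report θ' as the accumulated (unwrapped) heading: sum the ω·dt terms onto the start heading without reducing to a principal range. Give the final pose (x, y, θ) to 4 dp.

step 1: θ'=-0.0944 (R=0.8750) → pose (3.6753, 1.6914, -0.0944)
step 2: θ'=-1.5944 (R=0.6667) → pose (3.0717, 2.3708, -1.5944)
step 3: θ'=-2.8444 (R=-1.4000) → pose (2.0820, 1.0652, -2.8444)

(2.0820, 1.0652, -2.8444)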